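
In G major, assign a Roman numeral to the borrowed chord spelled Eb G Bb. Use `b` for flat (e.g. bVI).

In G major scale degree 6 is E; Eb is its lowered form, from G minor. Diatonically G major has Em (vi) on that degree; Eb–G–Bb is instead the major chord native to G minor, so it takes the label bVI.

bVI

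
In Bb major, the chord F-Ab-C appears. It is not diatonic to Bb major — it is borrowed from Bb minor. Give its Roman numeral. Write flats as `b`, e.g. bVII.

F is scale degree 5 in Bb major. Diatonically Bb major has F (V) on that degree; F–Ab–C is instead the minor chord native to Bb minor, so it takes the label v.

v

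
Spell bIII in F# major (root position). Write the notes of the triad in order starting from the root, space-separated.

bIII is built on the lowered scale degree 3. In F# major degree 3 is A#; lowered it becomes A. Stacking thirds in F# minor on A gives A–C#–E.

A C# E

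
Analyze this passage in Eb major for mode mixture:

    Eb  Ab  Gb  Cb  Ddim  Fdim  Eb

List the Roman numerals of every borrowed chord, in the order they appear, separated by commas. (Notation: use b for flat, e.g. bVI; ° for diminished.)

Eb major has the diatonic set Eb, Fm, Gm, Ab, Bb, Cm, Ddim. Eb, Ab and Ddim are all diatonic. Gb (Gb–Bb–Db) is not: scale degree 3 in Eb major carries Gm (iii). In Eb minor the chord on that degree is Gb, so here it functions as bIII, borrowed from the parallel minor. Cb (Cb–Eb–Gb) is not: scale degree 6 in Eb major carries Cm (vi). In Eb minor the chord on that degree is Cb, so here it functions as bVI, borrowed from the parallel minor. Fdim (F–Ab–Cb) doesn't fit — on degree 2 Eb major would have Fm (ii). Fdim is the degree-2 chord of Eb minor, so it is the borrowed ii°.

bIII, bVI, ii°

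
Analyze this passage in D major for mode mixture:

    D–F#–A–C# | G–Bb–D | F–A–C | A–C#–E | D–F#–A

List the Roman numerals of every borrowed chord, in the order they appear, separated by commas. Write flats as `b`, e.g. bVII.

iv, bIII

The diatonic triads in D major are D, Em, F#m, G, A, Bm, C#dim. Of the given chords, D–F#–A–C# = Dmaj7, A–C#–E = A and D–F#–A = D are diatonic. But G–Bb–D is foreign: the diatonic IV on degree 4 is G, whereas Gm comes from D minor. It is labeled iv. But F–A–C is foreign: the diatonic iii on degree 3 is F#m, whereas F comes from D minor. It is labeled bIII.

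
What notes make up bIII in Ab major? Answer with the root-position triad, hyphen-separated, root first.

Scale degree 3 in Ab major is C. bIII uses the lowered form, Cb, taken from Ab minor. In Ab minor the chord on Cb is Cb–Eb–Gb.

Cb-Eb-Gb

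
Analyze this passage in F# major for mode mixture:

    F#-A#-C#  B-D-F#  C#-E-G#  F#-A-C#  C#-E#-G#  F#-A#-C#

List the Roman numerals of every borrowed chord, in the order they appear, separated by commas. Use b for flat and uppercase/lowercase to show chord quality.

In F# major the diatonic chords are F#, G#m, A#m, B, C#, D#m, E#dim. Of the given chords, F#–A#–C# = F# and C#–E#–G# = C# are diatonic. B–D–F# doesn't fit — on degree 4 F# major would have B (IV). Bm is the degree-4 chord of F# minor, so it is the borrowed iv. But C#–E–G# is foreign: the diatonic V on degree 5 is C#, whereas C#m comes from F# minor. It is labeled v. F#–A–C# is not: scale degree 1 in F# major carries F# (I). In F# minor the chord on that degree is F#m, so here it functions as i, borrowed from the parallel minor.

iv, v, i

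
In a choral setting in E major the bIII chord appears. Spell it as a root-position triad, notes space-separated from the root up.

G B D

Scale degree 3 in E major is G#. bIII uses the lowered form, G, taken from E minor. Building the major chord from the parallel minor on G: G–B–D.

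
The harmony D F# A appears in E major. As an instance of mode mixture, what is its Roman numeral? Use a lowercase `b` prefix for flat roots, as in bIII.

bVII

In E major scale degree 7 is D#; D is its lowered form, from E minor. The diatonic chord on degree 7 would be D#dim (vii°), but D–F#–A is the major chord from E minor. As a borrowed chord it is labeled bVII.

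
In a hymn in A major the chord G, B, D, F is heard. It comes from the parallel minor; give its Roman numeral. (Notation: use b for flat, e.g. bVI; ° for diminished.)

The root G is the lowered 7th scale degree — diatonically A major has G# there. The diatonic chord on degree 7 would be G#dim (vii°), but G–B–D–F is the dominant-seventh chord from A minor. As a borrowed chord it is labeled bVII7.

bVII7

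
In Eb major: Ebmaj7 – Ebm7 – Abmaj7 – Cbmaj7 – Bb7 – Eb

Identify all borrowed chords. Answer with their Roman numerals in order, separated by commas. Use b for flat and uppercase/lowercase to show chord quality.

The diatonic triads in Eb major are Eb, Fm, Gm, Ab, Bb, Cm, Ddim. Ebmaj7, Abmaj7, Bb7 and Eb all belong to that set. But Ebm7 (Eb–Gb–Bb–Db) is foreign: the diatonic I on degree 1 is Eb, whereas Ebm7 comes from Eb minor. It is labeled i7. Cbmaj7 (Cb–Eb–Gb–Bb) doesn't fit — on degree 6 Eb major would have Cm (vi). Cbmaj7 is the degree-6 chord of Eb minor, so it is the borrowed bVImaj7.

i7, bVImaj7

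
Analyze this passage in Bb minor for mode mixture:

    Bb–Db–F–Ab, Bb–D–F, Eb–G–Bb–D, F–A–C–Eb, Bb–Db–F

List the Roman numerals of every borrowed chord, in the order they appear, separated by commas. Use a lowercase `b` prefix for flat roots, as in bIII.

I, IVmaj7

The diatonic triads in Bb minor (with V from harmonic minor) are Bbm, Cdim, Db, Ebm, F, Gb, Ab. Bb–Db–F–Ab = Bbm7, F–A–C–Eb = F7 and Bb–Db–F = Bbm all belong to that set. Bb–D–F is not: scale degree 1 in Bb minor carries Bbm (i). In Bb major the chord on that degree is Bb, so here it functions as I, borrowed from the parallel major. But Eb–G–Bb–D is foreign: the diatonic iv on degree 4 is Ebm, whereas Ebmaj7 comes from Bb major. It is labeled IVmaj7.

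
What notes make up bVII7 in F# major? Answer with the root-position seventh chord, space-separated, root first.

E G# B D

Scale degree 7 in F# major is E#. bVII7 uses the lowered form, E, taken from F# minor. Building the dominant-seventh chord from the parallel minor on E: E–G#–B–D.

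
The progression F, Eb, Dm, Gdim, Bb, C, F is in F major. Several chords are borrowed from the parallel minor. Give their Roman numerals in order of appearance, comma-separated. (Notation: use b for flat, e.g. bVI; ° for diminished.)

The diatonic triads in F major are F, Gm, Am, Bb, C, Dm, Edim. F, Dm, Bb and C all belong to that set. Eb (Eb–G–Bb) is not: scale degree 7 in F major carries Edim (vii°). In F minor the chord on that degree is Eb, so here it functions as bVII, borrowed from the parallel minor. But Gdim (G–Bb–Db) is foreign: the diatonic ii on degree 2 is Gm, whereas Gdim comes from F minor. It is labeled ii°.

bVII, ii°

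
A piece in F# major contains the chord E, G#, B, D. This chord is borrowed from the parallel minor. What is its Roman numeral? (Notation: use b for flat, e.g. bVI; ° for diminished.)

In F# major scale degree 7 is E#; E is its lowered form, from F# minor. Diatonically F# major has E#dim (vii°) on that degree; E–G#–B–D is instead the dominant-seventh chord native to F# minor, so it takes the label bVII7.

bVII7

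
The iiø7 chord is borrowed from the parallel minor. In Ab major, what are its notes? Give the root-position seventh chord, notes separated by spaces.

The root, Bb, is scale degree 2 — the same note in Ab major and Ab minor; only the chord quality changes. In Ab minor the chord on Bb is Bb–Db–Fb–Ab.

Bb Db Fb Ab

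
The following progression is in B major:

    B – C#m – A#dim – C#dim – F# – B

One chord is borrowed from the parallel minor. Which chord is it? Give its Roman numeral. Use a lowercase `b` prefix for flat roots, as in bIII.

In B major the diatonic chords are B, C#m, D#m, E, F#, G#m, A#dim. B, C#m, A#dim and F# all belong to that set. C#dim (C#–E–G) is not: scale degree 2 in B major carries C#m (ii). In B minor the chord on that degree is C#dim, so here it functions as ii°, borrowed from the parallel minor.

ii°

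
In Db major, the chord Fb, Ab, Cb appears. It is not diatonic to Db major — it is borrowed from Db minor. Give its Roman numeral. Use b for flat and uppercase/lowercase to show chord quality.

In Db major scale degree 3 is F; Fb is its lowered form, from Db minor. Diatonically Db major has Fm (iii) on that degree; Fb–Ab–Cb is instead the major chord native to Db minor, so it takes the label bIII.

bIII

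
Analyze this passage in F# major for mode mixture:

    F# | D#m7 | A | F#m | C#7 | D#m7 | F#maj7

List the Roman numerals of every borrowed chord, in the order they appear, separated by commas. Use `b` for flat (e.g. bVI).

bIII, i

In F# major the diatonic chords are F#, G#m, A#m, B, C#, D#m, E#dim. F#, D#m7, C#7 and F#maj7 are all diatonic. A (A–C#–E) is not: scale degree 3 in F# major carries A#m (iii). In F# minor the chord on that degree is A, so here it functions as bIII, borrowed from the parallel minor. F#m (F#–A–C#) doesn't fit — on degree 1 F# major would have F# (I). F#m is the degree-1 chord of F# minor, so it is the borrowed i.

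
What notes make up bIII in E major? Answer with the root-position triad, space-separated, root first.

The root of bIII is the lowered 3rd degree: G# becomes G. Stacking thirds in E minor on G gives G–B–D.

G B D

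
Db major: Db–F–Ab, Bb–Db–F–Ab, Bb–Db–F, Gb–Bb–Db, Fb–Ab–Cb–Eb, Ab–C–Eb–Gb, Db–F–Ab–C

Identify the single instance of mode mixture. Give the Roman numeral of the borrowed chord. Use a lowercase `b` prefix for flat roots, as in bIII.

In Db major the diatonic chords are Db, Ebm, Fm, Gb, Ab, Bbm, Cdim. Db–F–Ab = Db, Bb–Db–F–Ab = Bbm7, Bb–Db–F = Bbm, Gb–Bb–Db = Gb, Ab–C–Eb–Gb = Ab7 and Db–F–Ab–C = Dbmaj7 all belong to that set. But Fb–Ab–Cb–Eb is foreign: the diatonic iii on degree 3 is Fm, whereas Fbmaj7 comes from Db minor. It is labeled bIIImaj7.

bIIImaj7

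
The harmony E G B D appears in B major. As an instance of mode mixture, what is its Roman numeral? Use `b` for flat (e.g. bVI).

iv7

The root E is the diatonic 4th degree of B major; the borrowing shows in the chord quality. The diatonic chord on degree 4 would be E (IV), but E–G–B–D is the minor-seventh chord from B minor. As a borrowed chord it is labeled iv7.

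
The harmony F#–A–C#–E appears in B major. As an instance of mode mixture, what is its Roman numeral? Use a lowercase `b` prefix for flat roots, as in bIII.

The root F# is the diatonic 5th degree of B major; the borrowing shows in the chord quality. The diatonic chord on degree 5 would be F# (V), but F#–A–C#–E is the minor-seventh chord from B minor. As a borrowed chord it is labeled v7.

v7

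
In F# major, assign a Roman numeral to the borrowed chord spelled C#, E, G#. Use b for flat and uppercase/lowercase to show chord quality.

v

The root C# is the diatonic 5th degree of F# major; the borrowing shows in the chord quality. The diatonic chord on degree 5 would be C# (V), but C#–E–G# is the minor chord from F# minor. As a borrowed chord it is labeled v.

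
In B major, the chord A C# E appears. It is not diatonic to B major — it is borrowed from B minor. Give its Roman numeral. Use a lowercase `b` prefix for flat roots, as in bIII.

bVII

The root A is the lowered 7th scale degree — diatonically B major has A# there. A–C#–E is a major chord — the form found in B minor, not the diatonic vii° (A#dim). Borrowed into B major it is written bVII.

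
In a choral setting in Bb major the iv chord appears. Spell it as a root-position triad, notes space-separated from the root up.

Eb Gb Bb

The root, Eb, is scale degree 4 — the same note in Bb major and Bb minor; only the chord quality changes. Stacking thirds in Bb minor on Eb gives Eb–Gb–Bb.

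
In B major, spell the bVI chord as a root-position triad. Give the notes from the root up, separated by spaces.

The root of bVI is the lowered 6th degree: G# becomes G. Building the major chord from the parallel minor on G: G–B–D.

G B D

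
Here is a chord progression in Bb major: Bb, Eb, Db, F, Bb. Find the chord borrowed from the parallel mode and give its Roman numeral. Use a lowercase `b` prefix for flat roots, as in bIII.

In Bb major the diatonic chords are Bb, Cm, Dm, Eb, F, Gm, Adim. Bb, Eb and F are all diatonic. But Db (Db–F–Ab) is foreign: the diatonic iii on degree 3 is Dm, whereas Db comes from Bb minor. It is labeled bIII.

bIII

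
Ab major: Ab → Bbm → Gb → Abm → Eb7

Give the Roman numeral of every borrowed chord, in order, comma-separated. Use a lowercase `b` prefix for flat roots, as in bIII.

bVII, i

In Ab major the diatonic chords are Ab, Bbm, Cm, Db, Eb, Fm, Gdim. Ab, Bbm and Eb7 are all diatonic. But Gb (Gb–Bb–Db) is foreign: the diatonic vii° on degree 7 is Gdim, whereas Gb comes from Ab minor. It is labeled bVII. Abm (Ab–Cb–Eb) doesn't fit — on degree 1 Ab major would have Ab (I). Abm is the degree-1 chord of Ab minor, so it is the borrowed i.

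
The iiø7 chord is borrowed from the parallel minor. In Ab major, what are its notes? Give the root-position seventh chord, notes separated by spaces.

The root, Bb, is scale degree 2 — the same note in Ab major and Ab minor; only the chord quality changes. Stacking thirds in Ab minor on Bb gives Bb–Db–Fb–Ab.

Bb Db Fb Ab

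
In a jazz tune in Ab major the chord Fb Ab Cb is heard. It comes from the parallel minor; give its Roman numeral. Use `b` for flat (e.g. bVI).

Fb is the lowered form of scale degree 6 in Ab major (the diatonic degree 6 is F). Fb–Ab–Cb is a major chord — the form found in Ab minor, not the diatonic vi (Fm). Borrowed into Ab major it is written bVI.

bVI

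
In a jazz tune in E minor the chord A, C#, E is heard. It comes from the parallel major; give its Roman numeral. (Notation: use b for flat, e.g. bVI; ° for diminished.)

IV

The root A is the diatonic 4th degree of E minor; the borrowing shows in the chord quality. A–C#–E is a major chord — the form found in E major, not the diatonic iv (Am). Borrowed into E minor it is written IV.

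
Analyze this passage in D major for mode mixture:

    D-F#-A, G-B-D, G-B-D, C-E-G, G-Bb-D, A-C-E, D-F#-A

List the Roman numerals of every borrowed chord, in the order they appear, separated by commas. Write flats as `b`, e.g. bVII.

bVII, iv, v

D major has the diatonic set D, Em, F#m, G, A, Bm, C#dim. D–F#–A = D and G–B–D = G both belong to that set. C–E–G doesn't fit — on degree 7 D major would have C#dim (vii°). C is the degree-7 chord of D minor, so it is the borrowed bVII. G–Bb–D doesn't fit — on degree 4 D major would have G (IV). Gm is the degree-4 chord of D minor, so it is the borrowed iv. A–C–E doesn't fit — on degree 5 D major would have A (V). Am is the degree-5 chord of D minor, so it is the borrowed v.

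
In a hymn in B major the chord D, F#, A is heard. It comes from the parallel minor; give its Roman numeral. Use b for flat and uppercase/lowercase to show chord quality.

D is the lowered form of scale degree 3 in B major (the diatonic degree 3 is D#). Diatonically B major has D#m (iii) on that degree; D–F#–A is instead the major chord native to B minor, so it takes the label bIII.

bIII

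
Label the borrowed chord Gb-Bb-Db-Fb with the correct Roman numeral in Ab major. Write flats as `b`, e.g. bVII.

bVII7

Gb is the lowered form of scale degree 7 in Ab major (the diatonic degree 7 is G). The diatonic chord on degree 7 would be Gdim (vii°), but Gb–Bb–Db–Fb is the dominant-seventh chord from Ab minor. As a borrowed chord it is labeled bVII7.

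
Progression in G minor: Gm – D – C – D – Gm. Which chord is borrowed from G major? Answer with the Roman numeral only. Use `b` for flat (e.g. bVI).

IV

The diatonic triads in G minor (with V from harmonic minor) are Gm, Adim, Bb, Cm, D, Eb, F. Gm and D both belong to that set. C (C–E–G) doesn't fit — on degree 4 G minor would have Cm (iv). C is the degree-4 chord of G major, so it is the borrowed IV.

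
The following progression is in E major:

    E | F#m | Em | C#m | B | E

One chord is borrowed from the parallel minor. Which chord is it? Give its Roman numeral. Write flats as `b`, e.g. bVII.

E major has the diatonic set E, F#m, G#m, A, B, C#m, D#dim. Of the given chords, E, F#m, C#m and B are diatonic. Em (E–G–B) doesn't fit — on degree 1 E major would have E (I). Em is the degree-1 chord of E minor, so it is the borrowed i.

i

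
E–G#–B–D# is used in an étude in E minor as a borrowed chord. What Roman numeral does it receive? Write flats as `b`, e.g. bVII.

The root E is the diatonic 1st degree of E minor; the borrowing shows in the chord quality. The diatonic chord on degree 1 would be Em (i), but E–G#–B–D# is the major-seventh chord from E major. As a borrowed chord it is labeled Imaj7.

Imaj7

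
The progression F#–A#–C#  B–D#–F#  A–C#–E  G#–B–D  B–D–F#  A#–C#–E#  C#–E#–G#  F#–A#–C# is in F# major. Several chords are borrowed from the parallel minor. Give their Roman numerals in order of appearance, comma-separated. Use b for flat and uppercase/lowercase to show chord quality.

The diatonic triads in F# major are F#, G#m, A#m, B, C#, D#m, E#dim. F#–A#–C# = F#, B–D#–F# = B, A#–C#–E# = A#m and C#–E#–G# = C# all belong to that set. A–C#–E doesn't fit — on degree 3 F# major would have A#m (iii). A is the degree-3 chord of F# minor, so it is the borrowed bIII. G#–B–D doesn't fit — on degree 2 F# major would have G#m (ii). G#dim is the degree-2 chord of F# minor, so it is the borrowed ii°. But B–D–F# is foreign: the diatonic IV on degree 4 is B, whereas Bm comes from F# minor. It is labeled iv.

bIII, ii°, iv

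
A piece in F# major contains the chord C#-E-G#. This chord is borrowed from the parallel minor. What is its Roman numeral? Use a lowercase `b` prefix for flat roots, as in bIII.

v

C# is scale degree 5 in F# major. Diatonically F# major has C# (V) on that degree; C#–E–G# is instead the minor chord native to F# minor, so it takes the label v.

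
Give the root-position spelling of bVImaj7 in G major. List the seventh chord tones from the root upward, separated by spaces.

The root of bVImaj7 is the lowered 6th degree: E becomes Eb. In G minor the chord on Eb is Eb–G–Bb–D.

Eb G Bb D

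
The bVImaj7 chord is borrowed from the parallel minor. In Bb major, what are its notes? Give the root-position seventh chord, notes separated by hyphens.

Scale degree 6 in Bb major is G. bVImaj7 uses the lowered form, Gb, taken from Bb minor. Stacking thirds in Bb minor on Gb gives Gb–Bb–Db–F.

Gb-Bb-Db-F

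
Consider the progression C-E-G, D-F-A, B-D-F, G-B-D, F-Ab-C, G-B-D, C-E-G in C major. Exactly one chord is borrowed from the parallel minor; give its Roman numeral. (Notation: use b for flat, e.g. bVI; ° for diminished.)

iv

In C major the diatonic chords are C, Dm, Em, F, G, Am, Bdim. Of the given chords, C–E–G = C, D–F–A = Dm, B–D–F = Bdim and G–B–D = G are diatonic. F–Ab–C doesn't fit — on degree 4 C major would have F (IV). Fm is the degree-4 chord of C minor, so it is the borrowed iv.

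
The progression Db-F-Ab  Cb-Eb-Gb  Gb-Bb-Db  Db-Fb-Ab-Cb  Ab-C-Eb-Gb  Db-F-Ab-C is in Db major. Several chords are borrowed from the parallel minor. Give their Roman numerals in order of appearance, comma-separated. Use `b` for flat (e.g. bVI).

bVII, i7

In Db major the diatonic chords are Db, Ebm, Fm, Gb, Ab, Bbm, Cdim. Db–F–Ab = Db, Gb–Bb–Db = Gb, Ab–C–Eb–Gb = Ab7 and Db–F–Ab–C = Dbmaj7 all belong to that set. Cb–Eb–Gb is not: scale degree 7 in Db major carries Cdim (vii°). In Db minor the chord on that degree is Cb, so here it functions as bVII, borrowed from the parallel minor. Db–Fb–Ab–Cb doesn't fit — on degree 1 Db major would have Db (I). Dbm7 is the degree-1 chord of Db minor, so it is the borrowed i7.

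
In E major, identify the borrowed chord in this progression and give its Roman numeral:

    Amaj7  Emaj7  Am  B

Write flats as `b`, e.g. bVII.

iv

The diatonic triads in E major are E, F#m, G#m, A, B, C#m, D#dim. Amaj7, Emaj7 and B all belong to that set. But Am (A–C–E) is foreign: the diatonic IV on degree 4 is A, whereas Am comes from E minor. It is labeled iv.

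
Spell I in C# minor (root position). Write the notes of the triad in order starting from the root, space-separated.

C# E# G#

I is built on scale degree 1, which is C# in both C# minor and its parallel. In C# major the chord on C# is C#–E#–G#.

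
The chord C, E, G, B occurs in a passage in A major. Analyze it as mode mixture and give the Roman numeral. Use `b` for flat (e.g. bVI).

C is the lowered form of scale degree 3 in A major (the diatonic degree 3 is C#). The diatonic chord on degree 3 would be C#m (iii), but C–E–G–B is the major-seventh chord from A minor. As a borrowed chord it is labeled bIIImaj7.

bIIImaj7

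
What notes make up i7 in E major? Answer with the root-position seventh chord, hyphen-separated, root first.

The root, E, is scale degree 1 — the same note in E major and E minor; only the chord quality changes. Stacking thirds in E minor on E gives E–G–B–D.

E-G-B-D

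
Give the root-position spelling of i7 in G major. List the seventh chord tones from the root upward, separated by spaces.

The root, G, is scale degree 1 — the same note in G major and G minor; only the chord quality changes. Building the minor-seventh chord from the parallel minor on G: G–Bb–D–F.

G Bb D F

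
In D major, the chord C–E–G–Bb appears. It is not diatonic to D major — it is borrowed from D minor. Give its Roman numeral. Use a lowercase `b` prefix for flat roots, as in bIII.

bVII7

C is the lowered form of scale degree 7 in D major (the diatonic degree 7 is C#). C–E–G–Bb is a dominant-seventh chord — the form found in D minor, not the diatonic vii° (C#dim). Borrowed into D major it is written bVII7.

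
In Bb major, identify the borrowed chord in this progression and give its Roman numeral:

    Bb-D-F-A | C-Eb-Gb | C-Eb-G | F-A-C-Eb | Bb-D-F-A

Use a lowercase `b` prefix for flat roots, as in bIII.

The diatonic triads in Bb major are Bb, Cm, Dm, Eb, F, Gm, Adim. Of the given chords, Bb–D–F–A = Bbmaj7, C–Eb–G = Cm and F–A–C–Eb = F7 are diatonic. C–Eb–Gb is not: scale degree 2 in Bb major carries Cm (ii). In Bb minor the chord on that degree is Cdim, so here it functions as ii°, borrowed from the parallel minor.

ii°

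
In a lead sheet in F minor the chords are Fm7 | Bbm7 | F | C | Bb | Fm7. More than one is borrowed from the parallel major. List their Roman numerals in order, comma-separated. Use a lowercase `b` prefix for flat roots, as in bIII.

I, IV

F minor has the diatonic set Fm, Gdim, Ab, Bbm, C, Db, Eb (with V from harmonic minor). Fm7, Bbm7 and C are all diatonic. But F (F–A–C) is foreign: the diatonic i on degree 1 is Fm, whereas F comes from F major. It is labeled I. Bb (Bb–D–F) is not: scale degree 4 in F minor carries Bbm (iv). In F major the chord on that degree is Bb, so here it functions as IV, borrowed from the parallel major.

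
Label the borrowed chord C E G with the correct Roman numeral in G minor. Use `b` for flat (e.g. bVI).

The root C is the diatonic 4th degree of G minor; the borrowing shows in the chord quality. The diatonic chord on degree 4 would be Cm (iv), but C–E–G is the major chord from G major. As a borrowed chord it is labeled IV.

IV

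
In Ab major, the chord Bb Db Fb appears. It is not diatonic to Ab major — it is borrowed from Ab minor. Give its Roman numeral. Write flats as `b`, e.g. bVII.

The root Bb is the diatonic 2nd degree of Ab major; the borrowing shows in the chord quality. The diatonic chord on degree 2 would be Bbm (ii), but Bb–Db–Fb is the diminished chord from Ab minor. As a borrowed chord it is labeled ii°.

ii°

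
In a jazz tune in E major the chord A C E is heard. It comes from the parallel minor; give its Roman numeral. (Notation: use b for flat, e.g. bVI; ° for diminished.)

A is scale degree 4 in E major. Diatonically E major has A (IV) on that degree; A–C–E is instead the minor chord native to E minor, so it takes the label iv.

iv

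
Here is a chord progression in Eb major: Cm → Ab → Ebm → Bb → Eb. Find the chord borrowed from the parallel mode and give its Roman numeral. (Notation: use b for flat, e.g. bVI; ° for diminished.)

In Eb major the diatonic chords are Eb, Fm, Gm, Ab, Bb, Cm, Ddim. Cm, Ab, Bb and Eb all belong to that set. But Ebm (Eb–Gb–Bb) is foreign: the diatonic I on degree 1 is Eb, whereas Ebm comes from Eb minor. It is labeled i.

i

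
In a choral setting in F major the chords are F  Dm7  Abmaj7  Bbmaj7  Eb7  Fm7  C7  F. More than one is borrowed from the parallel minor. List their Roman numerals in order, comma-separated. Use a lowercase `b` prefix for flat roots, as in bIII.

The diatonic triads in F major are F, Gm, Am, Bb, C, Dm, Edim. F, Dm7, Bbmaj7 and C7 are all diatonic. But Abmaj7 (Ab–C–Eb–G) is foreign: the diatonic iii on degree 3 is Am, whereas Abmaj7 comes from F minor. It is labeled bIIImaj7. But Eb7 (Eb–G–Bb–Db) is foreign: the diatonic vii° on degree 7 is Edim, whereas Eb7 comes from F minor. It is labeled bVII7. But Fm7 (F–Ab–C–Eb) is foreign: the diatonic I on degree 1 is F, whereas Fm7 comes from F minor. It is labeled i7.

bIIImaj7, bVII7, i7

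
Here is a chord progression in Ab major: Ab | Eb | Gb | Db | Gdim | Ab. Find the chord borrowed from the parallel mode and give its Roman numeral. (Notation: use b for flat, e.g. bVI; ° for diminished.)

bVII

In Ab major the diatonic chords are Ab, Bbm, Cm, Db, Eb, Fm, Gdim. Ab, Eb, Db and Gdim are all diatonic. Gb (Gb–Bb–Db) is not: scale degree 7 in Ab major carries Gdim (vii°). In Ab minor the chord on that degree is Gb, so here it functions as bVII, borrowed from the parallel minor.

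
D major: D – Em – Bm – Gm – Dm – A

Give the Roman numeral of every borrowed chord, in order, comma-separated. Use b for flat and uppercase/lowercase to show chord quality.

D major has the diatonic set D, Em, F#m, G, A, Bm, C#dim. D, Em, Bm and A are all diatonic. Gm (G–Bb–D) is not: scale degree 4 in D major carries G (IV). In D minor the chord on that degree is Gm, so here it functions as iv, borrowed from the parallel minor. Dm (D–F–A) is not: scale degree 1 in D major carries D (I). In D minor the chord on that degree is Dm, so here it functions as i, borrowed from the parallel minor.

iv, i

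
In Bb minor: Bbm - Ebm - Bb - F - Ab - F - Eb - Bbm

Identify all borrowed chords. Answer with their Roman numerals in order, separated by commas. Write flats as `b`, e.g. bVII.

The diatonic triads in Bb minor (with V from harmonic minor) are Bbm, Cdim, Db, Ebm, F, Gb, Ab. Of the given chords, Bbm, Ebm, F and Ab are diatonic. Bb (Bb–D–F) doesn't fit — on degree 1 Bb minor would have Bbm (i). Bb is the degree-1 chord of Bb major, so it is the borrowed I. Eb (Eb–G–Bb) is not: scale degree 4 in Bb minor carries Ebm (iv). In Bb major the chord on that degree is Eb, so here it functions as IV, borrowed from the parallel major.

I, IV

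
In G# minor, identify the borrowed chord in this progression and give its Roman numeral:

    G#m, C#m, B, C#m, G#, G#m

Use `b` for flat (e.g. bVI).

In G# minor (with V from harmonic minor) the diatonic chords are G#m, A#dim, B, C#m, D#, E, F#. G#m, C#m and B all belong to that set. G# (G#–B#–D#) is not: scale degree 1 in G# minor carries G#m (i). In G# major the chord on that degree is G#, so here it functions as I, borrowed from the parallel major.

I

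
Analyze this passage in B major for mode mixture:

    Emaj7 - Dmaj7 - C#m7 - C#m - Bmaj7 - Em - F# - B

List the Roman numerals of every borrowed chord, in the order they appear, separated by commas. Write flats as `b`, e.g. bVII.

bIIImaj7, iv

The diatonic triads in B major are B, C#m, D#m, E, F#, G#m, A#dim. Of the given chords, Emaj7, C#m7, C#m, Bmaj7, F# and B are diatonic. Dmaj7 (D–F#–A–C#) doesn't fit — on degree 3 B major would have D#m (iii). Dmaj7 is the degree-3 chord of B minor, so it is the borrowed bIIImaj7. Em (E–G–B) is not: scale degree 4 in B major carries E (IV). In B minor the chord on that degree is Em, so here it functions as iv, borrowed from the parallel minor.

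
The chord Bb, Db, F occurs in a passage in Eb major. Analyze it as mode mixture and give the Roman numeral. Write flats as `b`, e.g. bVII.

v

Bb is scale degree 5 in Eb major. The diatonic chord on degree 5 would be Bb (V), but Bb–Db–F is the minor chord from Eb minor. As a borrowed chord it is labeled v.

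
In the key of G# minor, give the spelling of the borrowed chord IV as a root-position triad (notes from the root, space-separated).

C# E# G#

IV is built on scale degree 4, which is C# in both G# minor and its parallel. Stacking thirds in G# major on C# gives C#–E#–G#.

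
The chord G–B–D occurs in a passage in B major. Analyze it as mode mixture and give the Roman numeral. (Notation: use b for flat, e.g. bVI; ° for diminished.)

bVI

G is the lowered form of scale degree 6 in B major (the diatonic degree 6 is G#). Diatonically B major has G#m (vi) on that degree; G–B–D is instead the major chord native to B minor, so it takes the label bVI.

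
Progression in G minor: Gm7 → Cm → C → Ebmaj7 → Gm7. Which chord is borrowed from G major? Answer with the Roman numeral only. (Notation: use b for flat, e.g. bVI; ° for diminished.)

G minor has the diatonic set Gm, Adim, Bb, Cm, D, Eb, F (with V from harmonic minor). Gm7, Cm and Ebmaj7 all belong to that set. C (C–E–G) is not: scale degree 4 in G minor carries Cm (iv). In G major the chord on that degree is C, so here it functions as IV, borrowed from the parallel major.

IV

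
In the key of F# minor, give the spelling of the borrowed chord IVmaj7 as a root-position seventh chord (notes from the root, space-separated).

B D# F# A#

IVmaj7 is built on scale degree 4, which is B in both F# minor and its parallel. In F# major the chord on B is B–D#–F#–A#.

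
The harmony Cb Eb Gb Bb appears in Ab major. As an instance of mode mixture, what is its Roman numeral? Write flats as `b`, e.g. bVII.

The root Cb is the lowered 3rd scale degree — diatonically Ab major has C there. Diatonically Ab major has Cm (iii) on that degree; Cb–Eb–Gb–Bb is instead the major-seventh chord native to Ab minor, so it takes the label bIIImaj7.

bIIImaj7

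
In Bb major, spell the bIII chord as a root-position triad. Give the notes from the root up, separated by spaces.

Scale degree 3 in Bb major is D. bIII uses the lowered form, Db, taken from Bb minor. Stacking thirds in Bb minor on Db gives Db–F–Ab.

Db F Ab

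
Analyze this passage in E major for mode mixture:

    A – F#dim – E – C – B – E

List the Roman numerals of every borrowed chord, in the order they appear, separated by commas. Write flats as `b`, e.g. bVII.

ii°, bVI

E major has the diatonic set E, F#m, G#m, A, B, C#m, D#dim. A, E and B are all diatonic. But F#dim (F#–A–C) is foreign: the diatonic ii on degree 2 is F#m, whereas F#dim comes from E minor. It is labeled ii°. C (C–E–G) doesn't fit — on degree 6 E major would have C#m (vi). C is the degree-6 chord of E minor, so it is the borrowed bVI.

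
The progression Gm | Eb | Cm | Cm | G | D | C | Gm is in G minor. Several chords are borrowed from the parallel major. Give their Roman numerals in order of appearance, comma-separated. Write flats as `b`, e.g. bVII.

I, IV

In G minor (with V from harmonic minor) the diatonic chords are Gm, Adim, Bb, Cm, D, Eb, F. Of the given chords, Gm, Eb, Cm and D are diatonic. G (G–B–D) is not: scale degree 1 in G minor carries Gm (i). In G major the chord on that degree is G, so here it functions as I, borrowed from the parallel major. C (C–E–G) doesn't fit — on degree 4 G minor would have Cm (iv). C is the degree-4 chord of G major, so it is the borrowed IV.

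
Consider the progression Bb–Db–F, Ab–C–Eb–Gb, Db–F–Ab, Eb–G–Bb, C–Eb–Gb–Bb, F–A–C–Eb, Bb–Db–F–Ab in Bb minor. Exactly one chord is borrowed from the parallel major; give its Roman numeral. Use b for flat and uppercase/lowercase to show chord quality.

Bb minor has the diatonic set Bbm, Cdim, Db, Ebm, F, Gb, Ab (with V from harmonic minor). Of the given chords, Bb–Db–F = Bbm, Ab–C–Eb–Gb = Ab7, Db–F–Ab = Db, C–Eb–Gb–Bb = Cm7b5, F–A–C–Eb = F7 and Bb–Db–F–Ab = Bbm7 are diatonic. Eb–G–Bb doesn't fit — on degree 4 Bb minor would have Ebm (iv). Eb is the degree-4 chord of Bb major, so it is the borrowed IV.

IV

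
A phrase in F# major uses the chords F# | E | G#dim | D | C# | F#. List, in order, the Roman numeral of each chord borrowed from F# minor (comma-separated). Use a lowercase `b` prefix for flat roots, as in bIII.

F# major has the diatonic set F#, G#m, A#m, B, C#, D#m, E#dim. F# and C# both belong to that set. E (E–G#–B) is not: scale degree 7 in F# major carries E#dim (vii°). In F# minor the chord on that degree is E, so here it functions as bVII, borrowed from the parallel minor. G#dim (G#–B–D) doesn't fit — on degree 2 F# major would have G#m (ii). G#dim is the degree-2 chord of F# minor, so it is the borrowed ii°. D (D–F#–A) is not: scale degree 6 in F# major carries D#m (vi). In F# minor the chord on that degree is D, so here it functions as bVI, borrowed from the parallel minor.

bVII, ii°, bVI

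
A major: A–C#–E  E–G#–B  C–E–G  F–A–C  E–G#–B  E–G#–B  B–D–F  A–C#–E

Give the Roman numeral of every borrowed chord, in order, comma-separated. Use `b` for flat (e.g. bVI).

bIII, bVI, ii°

In A major the diatonic chords are A, Bm, C#m, D, E, F#m, G#dim. A–C#–E = A and E–G#–B = E both belong to that set. But C–E–G is foreign: the diatonic iii on degree 3 is C#m, whereas C comes from A minor. It is labeled bIII. F–A–C is not: scale degree 6 in A major carries F#m (vi). In A minor the chord on that degree is F, so here it functions as bVI, borrowed from the parallel minor. But B–D–F is foreign: the diatonic ii on degree 2 is Bm, whereas Bdim comes from A minor. It is labeled ii°.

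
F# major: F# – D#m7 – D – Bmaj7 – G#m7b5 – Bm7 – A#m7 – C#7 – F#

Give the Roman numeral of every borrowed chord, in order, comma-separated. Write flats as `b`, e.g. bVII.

bVI, iiø7, iv7

In F# major the diatonic chords are F#, G#m, A#m, B, C#, D#m, E#dim. F#, D#m7, Bmaj7, A#m7 and C#7 are all diatonic. But D (D–F#–A) is foreign: the diatonic vi on degree 6 is D#m, whereas D comes from F# minor. It is labeled bVI. But G#m7b5 (G#–B–D–F#) is foreign: the diatonic ii on degree 2 is G#m, whereas G#m7b5 comes from F# minor. It is labeled iiø7. Bm7 (B–D–F#–A) doesn't fit — on degree 4 F# major would have B (IV). Bm7 is the degree-4 chord of F# minor, so it is the borrowed iv7.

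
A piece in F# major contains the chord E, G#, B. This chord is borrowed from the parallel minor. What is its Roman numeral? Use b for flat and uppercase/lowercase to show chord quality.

E is the lowered form of scale degree 7 in F# major (the diatonic degree 7 is E#). The diatonic chord on degree 7 would be E#dim (vii°), but E–G#–B is the major chord from F# minor. As a borrowed chord it is labeled bVII.

bVII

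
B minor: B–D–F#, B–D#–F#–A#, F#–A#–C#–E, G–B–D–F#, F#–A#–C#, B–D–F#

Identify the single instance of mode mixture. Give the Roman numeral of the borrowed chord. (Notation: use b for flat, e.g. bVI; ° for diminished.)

B minor has the diatonic set Bm, C#dim, D, Em, F#, G, A (with V from harmonic minor). B–D–F# = Bm, F#–A#–C#–E = F#7, G–B–D–F# = Gmaj7 and F#–A#–C# = F# all belong to that set. B–D#–F#–A# doesn't fit — on degree 1 B minor would have Bm (i). Bmaj7 is the degree-1 chord of B major, so it is the borrowed Imaj7.

Imaj7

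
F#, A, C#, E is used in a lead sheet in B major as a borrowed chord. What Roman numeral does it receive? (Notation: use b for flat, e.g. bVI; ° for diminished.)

F# is scale degree 5 in B major. Diatonically B major has F# (V) on that degree; F#–A–C#–E is instead the minor-seventh chord native to B minor, so it takes the label v7.

v7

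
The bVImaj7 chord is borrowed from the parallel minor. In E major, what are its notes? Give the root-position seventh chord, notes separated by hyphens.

bVImaj7 is built on the lowered scale degree 6. In E major degree 6 is C#; lowered it becomes C. Building the major-seventh chord from the parallel minor on C: C–E–G–B.

C-E-G-B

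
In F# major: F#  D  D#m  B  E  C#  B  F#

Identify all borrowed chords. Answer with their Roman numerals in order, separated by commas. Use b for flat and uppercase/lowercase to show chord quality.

bVI, bVII

The diatonic triads in F# major are F#, G#m, A#m, B, C#, D#m, E#dim. F#, D#m, B and C# all belong to that set. D (D–F#–A) doesn't fit — on degree 6 F# major would have D#m (vi). D is the degree-6 chord of F# minor, so it is the borrowed bVI. But E (E–G#–B) is foreign: the diatonic vii° on degree 7 is E#dim, whereas E comes from F# minor. It is labeled bVII.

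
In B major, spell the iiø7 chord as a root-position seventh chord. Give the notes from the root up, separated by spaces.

iiø7 is built on scale degree 2, which is C# in both B major and its parallel. In B minor the chord on C# is C#–E–G–B.

C# E G B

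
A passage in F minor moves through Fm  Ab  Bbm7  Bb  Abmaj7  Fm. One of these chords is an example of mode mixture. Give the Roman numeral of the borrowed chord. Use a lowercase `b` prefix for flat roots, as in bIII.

The diatonic triads in F minor (with V from harmonic minor) are Fm, Gdim, Ab, Bbm, C, Db, Eb. Fm, Ab, Bbm7 and Abmaj7 are all diatonic. Bb (Bb–D–F) is not: scale degree 4 in F minor carries Bbm (iv). In F major the chord on that degree is Bb, so here it functions as IV, borrowed from the parallel major.

IV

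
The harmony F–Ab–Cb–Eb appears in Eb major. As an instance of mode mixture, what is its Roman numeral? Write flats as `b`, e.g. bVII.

F is scale degree 2 in Eb major. F–Ab–Cb–Eb is a half-diminished-seventh chord — the form found in Eb minor, not the diatonic ii (Fm). Borrowed into Eb major it is written iiø7.

iiø7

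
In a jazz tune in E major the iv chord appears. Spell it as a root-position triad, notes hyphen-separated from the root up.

The root, A, is scale degree 4 — the same note in E major and E minor; only the chord quality changes. In E minor the chord on A is A–C–E.

A-C-E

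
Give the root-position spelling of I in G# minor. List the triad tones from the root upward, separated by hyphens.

I is built on scale degree 1, which is G# in both G# minor and its parallel. In G# major the chord on G# is G#–B#–D#.

G#-B#-D#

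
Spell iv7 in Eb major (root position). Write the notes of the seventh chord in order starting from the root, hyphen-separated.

The root, Ab, is scale degree 4 — the same note in Eb major and Eb minor; only the chord quality changes. Stacking thirds in Eb minor on Ab gives Ab–Cb–Eb–Gb.

Ab-Cb-Eb-Gb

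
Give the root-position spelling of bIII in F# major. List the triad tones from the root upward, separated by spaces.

Scale degree 3 in F# major is A#. bIII uses the lowered form, A, taken from F# minor. Stacking thirds in F# minor on A gives A–C#–E.

A C# E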